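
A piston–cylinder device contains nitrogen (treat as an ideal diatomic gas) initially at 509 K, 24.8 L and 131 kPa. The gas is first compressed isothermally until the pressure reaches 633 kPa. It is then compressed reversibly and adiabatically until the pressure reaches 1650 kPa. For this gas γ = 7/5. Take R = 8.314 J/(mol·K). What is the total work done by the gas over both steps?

-7680 J

n = P₁V₁/(RT₁) = 131×24.8/(8.314×509) = 0.768 mol.
Step 1 — Isothermal: T stays 509 K; PV = const ⇒ V₂ = 5.13 L, P₂ = 633 kPa.
ΔU = 0 (ideal gas, T constant).
W = nRT ln(V₂/V₁) = 0.768×8.314×509×ln(0.207) = -5120 J.
Q = ΔU + W = -5120 J.
State after step 1: P = 633 kPa, V = 5.13 L, T = 509 K.
Step 2 — Adiabatic: T₂/T₁ = (P₂/P₁)^((γ−1)/γ) ⇒ T₂ = 509×(2.61)^0.286 = 669 K; V₂ = 2.59 L.
ΔU = nCvΔT = 0.768×20.8×(669−509) = 2560 J.
Q = 0 for an adiabatic process, so W = −ΔU = -2560 J.
Net over both steps: W = -7680 J, Q = -5120 J, ΔU = 2560 J.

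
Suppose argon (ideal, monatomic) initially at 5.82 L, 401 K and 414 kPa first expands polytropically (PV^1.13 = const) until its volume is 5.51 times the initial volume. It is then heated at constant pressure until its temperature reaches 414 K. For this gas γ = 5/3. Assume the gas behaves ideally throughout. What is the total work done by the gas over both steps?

4250 J

n = P₁V₁/(RT₁) = 414×5.82/(8.314×401) = 0.723 mol.
Step 1 — Polytropic n=1.13: T₂ = T₁(V₁/V₂)^(n−1) = 401×(0.181)^0.13 = 321 K; P₂ = P₁(V₁/V₂)^n = 60.2 kPa.
W = (P₁V₁−P₂V₂)/(n−1) = (414×5.82−60.2×32.1)/0.13 = 3690 J.
ΔU = nCvΔT = 0.723×12.5×(321−401) = -719 J.
Q = ΔU + W = 2970 J.
State after step 1: P = 60.2 kPa, V = 32.1 L, T = 321 K.
Step 2 — Isobaric: P stays 60.2 kPa; V/T = const ⇒ T₂ = 414 K, V₂ = 41.3 L.
W = PΔV = 60.2×(41.3−32.1) kPa·L = 558 J.
ΔU = nCvΔT = 0.723×12.5×(414−321) = 836 J.
Q = ΔU + W = nCpΔT = 1390 J.
Net over both steps: W = 4250 J, Q = 4360 J, ΔU = 117 J.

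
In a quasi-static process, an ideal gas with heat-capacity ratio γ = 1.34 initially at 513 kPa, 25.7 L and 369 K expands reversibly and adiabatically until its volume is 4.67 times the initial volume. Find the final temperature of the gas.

219 K

Adiabatic: TV^(γ−1) = const ⇒ T₂ = 369×(0.214)^0.340 = 219 K; PV^γ = const ⇒ P₂ = 65.0 kPa.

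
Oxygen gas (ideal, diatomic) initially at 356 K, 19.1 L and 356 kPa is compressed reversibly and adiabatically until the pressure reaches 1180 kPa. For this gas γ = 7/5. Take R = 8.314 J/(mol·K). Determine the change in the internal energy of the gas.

6940 J

n = P₁V₁/(RT₁) = 356×19.1/(8.314×356) = 2.30 mol.
Adiabatic: T₂/T₁ = (P₂/P₁)^((γ−1)/γ) ⇒ T₂ = 356×(3.31)^0.286 = 501 K; V₂ = 8.12 L.
For an ideal gas ΔU = nCvΔT with Cv = (5/2)R = 20.8 J/(mol·K).
ΔU = 2.30×20.8×(501−356) = 6940 J.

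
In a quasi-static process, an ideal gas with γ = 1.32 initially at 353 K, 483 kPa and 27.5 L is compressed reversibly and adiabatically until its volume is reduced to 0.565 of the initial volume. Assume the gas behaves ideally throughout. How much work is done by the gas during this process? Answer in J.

-8320 J

n = P₁V₁/(RT₁) = 483×27.5/(8.314×353) = 4.53 mol.
Adiabatic: TV^(γ−1) = const ⇒ T₂ = 353×(1.77)^0.320 = 424 K; PV^γ = const ⇒ P₂ = 1030 kPa.
ΔU = nCvΔT = 4.53×26.0×(424−353) = 8320 J.
Q = 0 for an adiabatic process, so W = −ΔU = -8320 J.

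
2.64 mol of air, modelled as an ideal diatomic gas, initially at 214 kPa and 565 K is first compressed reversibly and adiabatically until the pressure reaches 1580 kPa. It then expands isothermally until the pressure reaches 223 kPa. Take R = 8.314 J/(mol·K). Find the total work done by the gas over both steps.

V₁ = nRT₁/P₁ = 2.64×8.314×565/214 = 57.9 L.
Step 1 — Adiabatic: T₂/T₁ = (P₂/P₁)^((γ−1)/γ) ⇒ T₂ = 565×(7.38)^0.286 = 1000 K; V₂ = 13.9 L.
ΔU = nCvΔT = 2.64×20.8×(1000−565) = 23900 J.
Q = 0 for an adiabatic process, so W = −ΔU = -23900 J.
State after step 1: P = 1580 kPa, V = 13.9 L, T = 1000 K.
Step 2 — Isothermal: T stays 1000 K; PV = const ⇒ V₂ = 98.5 L, P₂ = 223 kPa.
ΔU = 0 (ideal gas, T constant).
W = nRT ln(V₂/V₁) = 2.64×8.314×1000×ln(7.09) = 43000 J.
Q = ΔU + W = 43000 J.
Net over both steps: W = 19100 J, Q = 43000 J, ΔU = 23900 J.

19100 J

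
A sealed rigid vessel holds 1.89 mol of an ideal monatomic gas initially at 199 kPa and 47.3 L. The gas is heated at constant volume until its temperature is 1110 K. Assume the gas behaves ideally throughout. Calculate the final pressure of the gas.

T₁ = P₁V₁/(nR) = 199×47.3/(1.89×8.314) = 599 K.
Isochoric: V stays 47.3 L; P/T = const ⇒ T₂ = 1110 K, P₂ = 369 kPa.

369 kPa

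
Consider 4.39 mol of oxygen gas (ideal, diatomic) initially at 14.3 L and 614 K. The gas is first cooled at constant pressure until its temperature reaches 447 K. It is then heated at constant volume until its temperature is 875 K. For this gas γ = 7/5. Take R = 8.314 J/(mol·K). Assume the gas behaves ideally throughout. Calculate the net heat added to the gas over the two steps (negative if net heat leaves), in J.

17700 J

P₁ = nRT₁/V₁ = 4.39×8.314×614/14.3 = 1570 kPa.
Step 1 — Isobaric: P stays 1570 kPa; V/T = const ⇒ T₂ = 447 K, V₂ = 10.4 L.
W = PΔV = 1570×(10.4−14.3) kPa·L = -6100 J.
ΔU = nCvΔT = 4.39×20.8×(447−614) = -15200 J.
Q = ΔU + W = nCpΔT = -21300 J.
State after step 1: P = 1570 kPa, V = 10.4 L, T = 447 K.
Step 2 — Isochoric: V stays 10.4 L; P/T = const ⇒ T₂ = 875 K, P₂ = 3070 kPa.
W = 0 (no volume change).
ΔU = nCvΔT = 4.39×20.8×(875−447) = 39100 J.
Q = ΔU = 39100 J.
Net over both steps: W = -6100 J, Q = 17700 J, ΔU = 23800 J.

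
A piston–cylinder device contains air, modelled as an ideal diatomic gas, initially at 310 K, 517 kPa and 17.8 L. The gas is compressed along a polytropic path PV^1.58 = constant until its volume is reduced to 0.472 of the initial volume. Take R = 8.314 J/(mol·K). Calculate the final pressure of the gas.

1690 kPa

Polytropic n=1.58: T₂ = T₁(V₁/V₂)^(n−1) = 310×(2.12)^0.58 = 479 K; P₂ = P₁(V₁/V₂)^n = 1690 kPa.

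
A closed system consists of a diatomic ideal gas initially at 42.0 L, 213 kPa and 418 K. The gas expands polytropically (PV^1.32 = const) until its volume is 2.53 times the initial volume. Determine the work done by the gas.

n = P₁V₁/(RT₁) = 213×42.0/(8.314×418) = 2.57 mol.
Polytropic n=1.32: T₂ = T₁(V₁/V₂)^(n−1) = 418×(0.395)^0.32 = 311 K; P₂ = P₁(V₁/V₂)^n = 62.6 kPa.
W = (P₁V₁−P₂V₂)/(n−1) = (213×42.0−62.6×106)/0.32 = 7180 J.

7180 J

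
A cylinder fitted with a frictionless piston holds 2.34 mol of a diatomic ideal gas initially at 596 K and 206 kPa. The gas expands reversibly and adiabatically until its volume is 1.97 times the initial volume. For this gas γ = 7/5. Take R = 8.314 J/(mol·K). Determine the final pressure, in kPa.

79.7 kPa

V₁ = nRT₁/P₁ = 2.34×8.314×596/206 = 56.3 L.
Adiabatic: TV^(γ−1) = const ⇒ T₂ = 596×(0.508)^0.400 = 454 K; PV^γ = const ⇒ P₂ = 79.7 kPa.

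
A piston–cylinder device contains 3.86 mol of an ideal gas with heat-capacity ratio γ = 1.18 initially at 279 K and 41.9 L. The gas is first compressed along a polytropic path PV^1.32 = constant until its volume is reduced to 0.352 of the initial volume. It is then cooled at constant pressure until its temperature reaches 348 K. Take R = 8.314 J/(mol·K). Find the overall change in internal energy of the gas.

P₁ = nRT₁/V₁ = 3.86×8.314×279/41.9 = 214 kPa.
Step 1 — Polytropic n=1.32: T₂ = T₁(V₁/V₂)^(n−1) = 279×(2.84)^0.32 = 390 K; P₂ = P₁(V₁/V₂)^n = 848 kPa.
W = (P₁V₁−P₂V₂)/(n−1) = (214×41.9−848×14.7)/0.32 = -11100 J.
ΔU = nCvΔT = 3.86×46.2×(390−279) = 19700 J.
Q = ΔU + W = 8630 J.
State after step 1: P = 848 kPa, V = 14.7 L, T = 390 K.
Step 2 — Isobaric: P stays 848 kPa; V/T = const ⇒ T₂ = 348 K, V₂ = 13.2 L.
W = PΔV = 848×(13.2−14.7) kPa·L = -1340 J.
ΔU = nCvΔT = 3.86×46.2×(348−390) = -7430 J.
Q = ΔU + W = nCpΔT = -8770 J.
Net over both steps: W = -12400 J, Q = -136 J, ΔU = 12300 J.

12300 J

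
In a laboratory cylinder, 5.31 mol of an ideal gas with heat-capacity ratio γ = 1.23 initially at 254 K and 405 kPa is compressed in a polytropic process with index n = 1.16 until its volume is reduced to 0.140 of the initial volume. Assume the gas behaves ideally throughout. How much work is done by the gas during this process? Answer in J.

V₁ = nRT₁/P₁ = 5.31×8.314×254/405 = 27.7 L.
Polytropic n=1.16: T₂ = T₁(V₁/V₂)^(n−1) = 254×(7.14)^0.16 = 348 K; P₂ = P₁(V₁/V₂)^n = 3960 kPa.
W = (P₁V₁−P₂V₂)/(n−1) = (405×27.7−3960×3.88)/0.16 = -25900 J.

-25900 J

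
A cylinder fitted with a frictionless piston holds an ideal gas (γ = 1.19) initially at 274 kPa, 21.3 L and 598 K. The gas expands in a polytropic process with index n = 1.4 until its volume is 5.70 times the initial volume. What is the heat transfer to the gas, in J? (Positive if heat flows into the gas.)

n = P₁V₁/(RT₁) = 274×21.3/(8.314×598) = 1.17 mol.
Polytropic n=1.4: T₂ = T₁(V₁/V₂)^(n−1) = 598×(0.175)^0.40 = 298 K; P₂ = P₁(V₁/V₂)^n = 24.0 kPa.
W = (P₁V₁−P₂V₂)/(n−1) = (274×21.3−24.0×121)/0.40 = 7320 J.
ΔU = nCvΔT = 1.17×43.8×(298−598) = -15400 J.
Q = ΔU + W = -8090 J.

-8090 J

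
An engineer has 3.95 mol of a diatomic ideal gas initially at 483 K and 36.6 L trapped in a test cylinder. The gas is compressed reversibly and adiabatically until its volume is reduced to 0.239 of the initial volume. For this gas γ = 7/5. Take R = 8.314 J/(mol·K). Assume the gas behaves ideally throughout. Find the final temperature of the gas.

P₁ = nRT₁/V₁ = 3.95×8.314×483/36.6 = 433 kPa.
Adiabatic: TV^(γ−1) = const ⇒ T₂ = 483×(4.18)^0.400 = 856 K; PV^γ = const ⇒ P₂ = 3210 kPa.

856 K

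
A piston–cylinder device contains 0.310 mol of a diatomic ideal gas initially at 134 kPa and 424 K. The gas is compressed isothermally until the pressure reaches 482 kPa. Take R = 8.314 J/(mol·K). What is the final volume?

2.27 L

V₁ = nRT₁/P₁ = 0.310×8.314×424/134 = 8.16 L.
Isothermal: T stays 424 K; PV = const ⇒ V₂ = 2.27 L, P₂ = 482 kPa.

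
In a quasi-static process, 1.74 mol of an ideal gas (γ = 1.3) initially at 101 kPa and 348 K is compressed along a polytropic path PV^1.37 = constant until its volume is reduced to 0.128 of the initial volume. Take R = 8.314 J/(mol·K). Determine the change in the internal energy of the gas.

19100 J

V₁ = nRT₁/P₁ = 1.74×8.314×348/101 = 49.8 L.
Polytropic n=1.37: T₂ = T₁(V₁/V₂)^(n−1) = 348×(7.81)^0.37 = 745 K; P₂ = P₁(V₁/V₂)^n = 1690 kPa.
For an ideal gas ΔU = nCvΔT with Cv = R/(γ−1) = 27.7 J/(mol·K).
ΔU = 1.74×27.7×(745−348) = 19100 J.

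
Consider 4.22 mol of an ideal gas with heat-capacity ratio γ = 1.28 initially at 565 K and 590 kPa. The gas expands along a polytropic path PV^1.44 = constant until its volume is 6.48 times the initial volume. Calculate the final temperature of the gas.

248 K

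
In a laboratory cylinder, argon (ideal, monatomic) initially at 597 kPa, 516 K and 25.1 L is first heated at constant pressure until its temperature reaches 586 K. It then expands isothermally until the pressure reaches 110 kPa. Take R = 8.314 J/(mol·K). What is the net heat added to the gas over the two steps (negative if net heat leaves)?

n = P₁V₁/(RT₁) = 597×25.1/(8.314×516) = 3.49 mol.
Step 1 — Isobaric: P stays 597 kPa; V/T = const ⇒ T₂ = 586 K, V₂ = 28.5 L.
W = PΔV = 597×(28.5−25.1) kPa·L = 2030 J.
ΔU = nCvΔT = 3.49×12.5×(586−516) = 3050 J.
Q = ΔU + W = nCpΔT = 5080 J.
State after step 1: P = 597 kPa, V = 28.5 L, T = 586 K.
Step 2 — Isothermal: T stays 586 K; PV = const ⇒ V₂ = 155 L, P₂ = 110 kPa.
ΔU = 0 (ideal gas, T constant).
W = nRT ln(V₂/V₁) = 3.49×8.314×586×ln(5.43) = 28800 J.
Q = ΔU + W = 28800 J.
Net over both steps: W = 30800 J, Q = 33900 J, ΔU = 3050 J.

33900 J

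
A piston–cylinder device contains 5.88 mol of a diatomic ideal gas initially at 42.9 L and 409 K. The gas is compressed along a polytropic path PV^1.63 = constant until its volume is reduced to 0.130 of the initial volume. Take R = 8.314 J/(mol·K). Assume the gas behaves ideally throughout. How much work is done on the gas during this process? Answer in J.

P₁ = nRT₁/V₁ = 5.88×8.314×409/42.9 = 466 kPa.
Polytropic n=1.63: T₂ = T₁(V₁/V₂)^(n−1) = 409×(7.69)^0.63 = 1480 K; P₂ = P₁(V₁/V₂)^n = 13000 kPa.
W = (P₁V₁−P₂V₂)/(n−1) = (466×42.9−13000×5.58)/0.63 = -83000 J.
Work done on the gas = −W_by = 83000 J.

83000 J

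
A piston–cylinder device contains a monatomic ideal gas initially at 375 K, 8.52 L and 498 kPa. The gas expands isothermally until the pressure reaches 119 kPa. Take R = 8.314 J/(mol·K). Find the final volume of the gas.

Isothermal: T stays 375 K; PV = const ⇒ V₂ = 35.7 L, P₂ = 119 kPa.

35.7 L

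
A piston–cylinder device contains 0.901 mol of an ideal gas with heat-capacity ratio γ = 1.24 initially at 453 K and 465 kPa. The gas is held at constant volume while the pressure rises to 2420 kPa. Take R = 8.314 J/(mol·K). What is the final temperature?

2360 K

V₁ = nRT₁/P₁ = 0.901×8.314×453/465 = 7.30 L.
Isochoric: V stays 7.30 L; P/T = const ⇒ T₂ = 2360 K, P₂ = 2420 kPa.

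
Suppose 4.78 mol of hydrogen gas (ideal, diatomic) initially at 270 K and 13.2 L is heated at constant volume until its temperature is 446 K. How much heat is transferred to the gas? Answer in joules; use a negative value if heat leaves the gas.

17500 J

P₁ = nRT₁/V₁ = 4.78×8.314×270/13.2 = 813 kPa.
Isochoric: V stays 13.2 L; P/T = const ⇒ T₂ = 446 K, P₂ = 1340 kPa.
W = 0 (no volume change).
ΔU = nCvΔT = 4.78×20.8×(446−270) = 17500 J.
Q = ΔU = 17500 J.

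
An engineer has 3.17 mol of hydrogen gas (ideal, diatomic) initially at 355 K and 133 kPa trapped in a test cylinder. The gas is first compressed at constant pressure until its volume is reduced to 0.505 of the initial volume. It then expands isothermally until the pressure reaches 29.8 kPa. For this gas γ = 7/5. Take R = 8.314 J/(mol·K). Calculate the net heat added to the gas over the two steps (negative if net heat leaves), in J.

V₁ = nRT₁/P₁ = 3.17×8.314×355/133 = 70.3 L.
Step 1 — Isobaric: P stays 133 kPa; V/T = const ⇒ T₂ = 179 K, V₂ = 35.5 L.
W = PΔV = 133×(35.5−70.3) kPa·L = -4630 J.
ΔU = nCvΔT = 3.17×20.8×(179−355) = -11600 J.
Q = ΔU + W = nCpΔT = -16200 J.
State after step 1: P = 133 kPa, V = 35.5 L, T = 179 K.
Step 2 — Isothermal: T stays 179 K; PV = const ⇒ V₂ = 159 L, P₂ = 29.8 kPa.
ΔU = 0 (ideal gas, T constant).
W = nRT ln(V₂/V₁) = 3.17×8.314×179×ln(4.46) = 7070 J.
Q = ΔU + W = 7070 J.
Net over both steps: W = 2440 J, Q = -9140 J, ΔU = -11600 J.

-9140 J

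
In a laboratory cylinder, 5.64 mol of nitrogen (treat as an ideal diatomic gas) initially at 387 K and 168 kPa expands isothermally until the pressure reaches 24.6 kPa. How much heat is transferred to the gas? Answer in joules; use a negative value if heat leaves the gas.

34900 J

V₁ = nRT₁/P₁ = 5.64×8.314×387/168 = 108 L.
Isothermal: T stays 387 K; PV = const ⇒ V₂ = 738 L, P₂ = 24.6 kPa.
ΔU = 0 (ideal gas, T constant).
W = nRT ln(V₂/V₁) = 5.64×8.314×387×ln(6.83) = 34900 J.
Q = ΔU + W = 34900 J.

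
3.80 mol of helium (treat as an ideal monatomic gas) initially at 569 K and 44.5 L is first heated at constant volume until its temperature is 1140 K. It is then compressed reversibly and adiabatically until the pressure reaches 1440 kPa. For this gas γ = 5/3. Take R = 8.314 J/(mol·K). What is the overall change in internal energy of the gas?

P₁ = nRT₁/V₁ = 3.80×8.314×569/44.5 = 404 kPa.
Step 1 — Isochoric: V stays 44.5 L; P/T = const ⇒ T₂ = 1140 K, P₂ = 809 kPa.
W = 0 (no volume change).
ΔU = nCvΔT = 3.80×12.5×(1140−569) = 27100 J.
Q = ΔU = 27100 J.
State after step 1: P = 809 kPa, V = 44.5 L, T = 1140 K.
Step 2 — Adiabatic: T₂/T₁ = (P₂/P₁)^((γ−1)/γ) ⇒ T₂ = 1140×(1.78)^0.400 = 1440 K; V₂ = 31.5 L.
ΔU = nCvΔT = 3.80×12.5×(1440−1140) = 14000 J.
Q = 0 for an adiabatic process, so W = −ΔU = -14000 J.
Net over both steps: W = -14000 J, Q = 27100 J, ΔU = 41100 J.

41100 J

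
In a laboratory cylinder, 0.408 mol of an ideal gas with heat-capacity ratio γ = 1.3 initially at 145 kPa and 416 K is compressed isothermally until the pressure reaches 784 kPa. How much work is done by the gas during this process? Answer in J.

V₁ = nRT₁/P₁ = 0.408×8.314×416/145 = 9.73 L.
Isothermal: T stays 416 K; PV = const ⇒ V₂ = 1.80 L, P₂ = 784 kPa.
W = nRT ln(V₂/V₁) = 0.408×8.314×416×ln(0.185) = -2380 J.

-2380 J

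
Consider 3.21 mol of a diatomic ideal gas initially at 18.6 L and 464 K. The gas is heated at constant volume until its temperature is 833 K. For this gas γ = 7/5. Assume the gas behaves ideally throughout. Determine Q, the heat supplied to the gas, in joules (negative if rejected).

24600 J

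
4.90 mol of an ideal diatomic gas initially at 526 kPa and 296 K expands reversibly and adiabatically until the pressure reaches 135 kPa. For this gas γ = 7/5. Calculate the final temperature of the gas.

201 K

V₁ = nRT₁/P₁ = 4.90×8.314×296/526 = 22.9 L.
Adiabatic: T₂/T₁ = (P₂/P₁)^((γ−1)/γ) ⇒ T₂ = 296×(0.257)^0.286 = 201 K; V₂ = 60.6 L.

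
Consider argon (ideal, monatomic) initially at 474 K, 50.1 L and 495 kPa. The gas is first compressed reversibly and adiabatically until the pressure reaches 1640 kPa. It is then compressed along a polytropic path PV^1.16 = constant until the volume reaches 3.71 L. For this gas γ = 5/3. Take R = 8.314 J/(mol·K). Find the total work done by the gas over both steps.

-111000 J

n = P₁V₁/(RT₁) = 495×50.1/(8.314×474) = 6.29 mol.
Step 1 — Adiabatic: T₂/T₁ = (P₂/P₁)^((γ−1)/γ) ⇒ T₂ = 474×(3.31)^0.400 = 765 K; V₂ = 24.4 L.
ΔU = nCvΔT = 6.29×12.5×(765−474) = 22900 J.
Q = 0 for an adiabatic process, so W = −ΔU = -22900 J.
State after step 1: P = 1640 kPa, V = 24.4 L, T = 765 K.
Step 2 — Polytropic n=1.16: T₂ = T₁(V₁/V₂)^(n−1) = 765×(6.58)^0.16 = 1030 K; P₂ = P₁(V₁/V₂)^n = 14600 kPa.
W = (P₁V₁−P₂V₂)/(n−1) = (1640×24.4−14600×3.71)/0.16 = -88100 J.
ΔU = nCvΔT = 6.29×12.5×(1030−765) = 21100 J.
Q = ΔU + W = -66900 J.
Net over both steps: W = -111000 J, Q = -66900 J, ΔU = 44000 J.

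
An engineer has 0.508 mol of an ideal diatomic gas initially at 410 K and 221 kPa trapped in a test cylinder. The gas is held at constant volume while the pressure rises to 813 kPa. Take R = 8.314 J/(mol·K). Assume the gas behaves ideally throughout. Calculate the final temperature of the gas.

V₁ = nRT₁/P₁ = 0.508×8.314×410/221 = 7.84 L.
Isochoric: V stays 7.84 L; P/T = const ⇒ T₂ = 1510 K, P₂ = 813 kPa.

1510 K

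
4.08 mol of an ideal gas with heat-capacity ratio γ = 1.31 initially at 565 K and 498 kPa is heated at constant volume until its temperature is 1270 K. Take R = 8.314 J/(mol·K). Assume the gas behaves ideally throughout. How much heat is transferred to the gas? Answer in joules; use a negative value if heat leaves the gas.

V₁ = nRT₁/P₁ = 4.08×8.314×565/498 = 38.5 L.
Isochoric: V stays 38.5 L; P/T = const ⇒ T₂ = 1270 K, P₂ = 1120 kPa.
W = 0 (no volume change).
ΔU = nCvΔT = 4.08×26.8×(1270−565) = 77100 J.
Q = ΔU = 77100 J.

77100 J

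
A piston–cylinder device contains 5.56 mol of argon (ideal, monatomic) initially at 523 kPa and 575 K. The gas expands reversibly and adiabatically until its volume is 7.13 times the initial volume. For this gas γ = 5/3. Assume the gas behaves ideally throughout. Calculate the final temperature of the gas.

V₁ = nRT₁/P₁ = 5.56×8.314×575/523 = 50.8 L.
Adiabatic: TV^(γ−1) = const ⇒ T₂ = 575×(0.140)^0.667 = 155 K; PV^γ = const ⇒ P₂ = 19.8 kPa.

155 K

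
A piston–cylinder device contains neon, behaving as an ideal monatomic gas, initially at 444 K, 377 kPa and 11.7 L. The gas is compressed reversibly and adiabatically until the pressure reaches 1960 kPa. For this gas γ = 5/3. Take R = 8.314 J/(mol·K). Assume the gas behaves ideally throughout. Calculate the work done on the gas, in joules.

n = P₁V₁/(RT₁) = 377×11.7/(8.314×444) = 1.19 mol.
Adiabatic: T₂/T₁ = (P₂/P₁)^((γ−1)/γ) ⇒ T₂ = 444×(5.20)^0.400 = 859 K; V₂ = 4.35 L.
ΔU = nCvΔT = 1.19×12.5×(859−444) = 6180 J.
Q = 0 for an adiabatic process, so W = −ΔU = -6180 J.
Work done on the gas = −W_by = 6180 J.

6180 J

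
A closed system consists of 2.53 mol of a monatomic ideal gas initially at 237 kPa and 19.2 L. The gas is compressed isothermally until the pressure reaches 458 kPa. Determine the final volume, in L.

T₁ = P₁V₁/(nR) = 237×19.2/(2.53×8.314) = 216 K.
Isothermal: T stays 216 K; PV = const ⇒ V₂ = 9.94 L, P₂ = 458 kPa.

9.94 L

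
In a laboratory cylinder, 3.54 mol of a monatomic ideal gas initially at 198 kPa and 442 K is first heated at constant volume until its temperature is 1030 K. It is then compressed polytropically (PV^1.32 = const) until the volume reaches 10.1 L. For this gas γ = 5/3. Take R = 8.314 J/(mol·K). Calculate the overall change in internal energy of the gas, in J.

63300 J

V₁ = nRT₁/P₁ = 3.54×8.314×442/198 = 65.7 L.
Step 1 — Isochoric: V stays 65.7 L; P/T = const ⇒ T₂ = 1030 K, P₂ = 461 kPa.
W = 0 (no volume change).
ΔU = nCvΔT = 3.54×12.5×(1030−442) = 26000 J.
Q = ΔU = 26000 J.
State after step 1: P = 461 kPa, V = 65.7 L, T = 1030 K.
Step 2 — Polytropic n=1.32: T₂ = T₁(V₁/V₂)^(n−1) = 1030×(6.51)^0.32 = 1880 K; P₂ = P₁(V₁/V₂)^n = 5460 kPa.
W = (P₁V₁−P₂V₂)/(n−1) = (461×65.7−5460×10.1)/0.32 = -77700 J.
ΔU = nCvΔT = 3.54×12.5×(1880−1030) = 37300 J.
Q = ΔU + W = -40400 J.
Net over both steps: W = -77700 J, Q = -14500 J, ΔU = 63300 J.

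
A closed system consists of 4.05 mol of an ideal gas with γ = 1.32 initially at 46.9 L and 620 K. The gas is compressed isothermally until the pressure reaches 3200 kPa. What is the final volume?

P₁ = nRT₁/V₁ = 4.05×8.314×620/46.9 = 445 kPa.
Isothermal: T stays 620 K; PV = const ⇒ V₂ = 6.52 L, P₂ = 3200 kPa.

6.52 L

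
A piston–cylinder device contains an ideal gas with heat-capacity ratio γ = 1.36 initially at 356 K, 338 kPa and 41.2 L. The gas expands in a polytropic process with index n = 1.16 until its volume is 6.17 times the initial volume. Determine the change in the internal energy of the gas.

-9770 J

n = P₁V₁/(RT₁) = 338×41.2/(8.314×356) = 4.70 mol.
Polytropic n=1.16: T₂ = T₁(V₁/V₂)^(n−1) = 356×(0.162)^0.16 = 266 K; P₂ = P₁(V₁/V₂)^n = 40.9 kPa.
For an ideal gas ΔU = nCvΔT with Cv = R/(γ−1) = 23.1 J/(mol·K).
ΔU = 4.70×23.1×(266−356) = -9770 J.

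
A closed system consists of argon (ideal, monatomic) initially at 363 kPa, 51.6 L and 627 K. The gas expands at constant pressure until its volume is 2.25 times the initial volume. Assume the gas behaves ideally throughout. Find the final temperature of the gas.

Isobaric: P stays 363 kPa; V/T = const ⇒ T₂ = 1410 K, V₂ = 116 L.

1410 K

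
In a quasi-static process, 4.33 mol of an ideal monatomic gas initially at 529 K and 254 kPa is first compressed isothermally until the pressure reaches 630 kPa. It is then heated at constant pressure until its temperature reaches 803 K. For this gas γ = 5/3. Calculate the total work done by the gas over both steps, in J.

V₁ = nRT₁/P₁ = 4.33×8.314×529/254 = 75.0 L.
Step 1 — Isothermal: T stays 529 K; PV = const ⇒ V₂ = 30.2 L, P₂ = 630 kPa.
ΔU = 0 (ideal gas, T constant).
W = nRT ln(V₂/V₁) = 4.33×8.314×529×ln(0.403) = -17300 J.
Q = ΔU + W = -17300 J.
State after step 1: P = 630 kPa, V = 30.2 L, T = 529 K.
Step 2 — Isobaric: P stays 630 kPa; V/T = const ⇒ T₂ = 803 K, V₂ = 45.9 L.
W = PΔV = 630×(45.9−30.2) kPa·L = 9860 J.
ΔU = nCvΔT = 4.33×12.5×(803−529) = 14800 J.
Q = ΔU + W = nCpΔT = 24700 J.
Net over both steps: W = -7440 J, Q = 7360 J, ΔU = 14800 J.

-7440 J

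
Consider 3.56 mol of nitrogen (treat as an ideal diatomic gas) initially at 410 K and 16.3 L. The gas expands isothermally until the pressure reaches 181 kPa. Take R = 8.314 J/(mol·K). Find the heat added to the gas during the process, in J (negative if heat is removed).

P₁ = nRT₁/V₁ = 3.56×8.314×410/16.3 = 744 kPa.
Isothermal: T stays 410 K; PV = const ⇒ V₂ = 67.0 L, P₂ = 181 kPa.
ΔU = 0 (ideal gas, T constant).
W = nRT ln(V₂/V₁) = 3.56×8.314×410×ln(4.11) = 17200 J.
Q = ΔU + W = 17200 J.

17200 J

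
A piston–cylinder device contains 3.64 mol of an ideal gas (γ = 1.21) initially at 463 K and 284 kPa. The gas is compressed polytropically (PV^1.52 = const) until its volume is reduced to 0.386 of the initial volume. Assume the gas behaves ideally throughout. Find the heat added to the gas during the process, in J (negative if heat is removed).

V₁ = nRT₁/P₁ = 3.64×8.314×463/284 = 49.3 L.
Polytropic n=1.52: T₂ = T₁(V₁/V₂)^(n−1) = 463×(2.59)^0.52 = 760 K; P₂ = P₁(V₁/V₂)^n = 1210 kPa.
W = (P₁V₁−P₂V₂)/(n−1) = (284×49.3−1210×19.0)/0.52 = -17300 J.
ΔU = nCvΔT = 3.64×39.6×(760−463) = 42700 J.
Q = ΔU + W = 25500 J.

25500 J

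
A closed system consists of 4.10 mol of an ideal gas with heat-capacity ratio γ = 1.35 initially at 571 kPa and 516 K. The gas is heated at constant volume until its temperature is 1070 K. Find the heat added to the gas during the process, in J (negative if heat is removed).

54000 J

V₁ = nRT₁/P₁ = 4.10×8.314×516/571 = 30.8 L.
Isochoric: V stays 30.8 L; P/T = const ⇒ T₂ = 1070 K, P₂ = 1180 kPa.
W = 0 (no volume change).
ΔU = nCvΔT = 4.10×23.8×(1070−516) = 54000 J.
Q = ΔU = 54000 J.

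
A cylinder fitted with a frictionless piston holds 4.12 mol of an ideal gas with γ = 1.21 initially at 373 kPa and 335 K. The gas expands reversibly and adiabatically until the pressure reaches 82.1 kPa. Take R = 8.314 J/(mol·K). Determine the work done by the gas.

V₁ = nRT₁/P₁ = 4.12×8.314×335/373 = 30.8 L.
Adiabatic: T₂/T₁ = (P₂/P₁)^((γ−1)/γ) ⇒ T₂ = 335×(0.220)^0.174 = 258 K; V₂ = 107 L.
ΔU = nCvΔT = 4.12×39.6×(258−335) = -12600 J.
Q = 0 for an adiabatic process, so W = −ΔU = 12600 J.

12600 J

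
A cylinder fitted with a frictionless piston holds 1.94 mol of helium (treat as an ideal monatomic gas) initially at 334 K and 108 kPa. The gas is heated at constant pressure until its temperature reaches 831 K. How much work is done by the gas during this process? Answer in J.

8020 J

V₁ = nRT₁/P₁ = 1.94×8.314×334/108 = 49.9 L.
Isobaric: P stays 108 kPa; V/T = const ⇒ T₂ = 831 K, V₂ = 124 L.
W = PΔV = 108×(124−49.9) kPa·L = 8020 J.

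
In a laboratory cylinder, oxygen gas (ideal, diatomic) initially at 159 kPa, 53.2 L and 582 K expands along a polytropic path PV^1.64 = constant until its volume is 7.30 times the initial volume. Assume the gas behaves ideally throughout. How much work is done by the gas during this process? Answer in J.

9510 J

n = P₁V₁/(RT₁) = 159×53.2/(8.314×582) = 1.75 mol.
Polytropic n=1.64: T₂ = T₁(V₁/V₂)^(n−1) = 582×(0.137)^0.64 = 163 K; P₂ = P₁(V₁/V₂)^n = 6.10 kPa.
W = (P₁V₁−P₂V₂)/(n−1) = (159×53.2−6.10×388)/0.64 = 9510 J.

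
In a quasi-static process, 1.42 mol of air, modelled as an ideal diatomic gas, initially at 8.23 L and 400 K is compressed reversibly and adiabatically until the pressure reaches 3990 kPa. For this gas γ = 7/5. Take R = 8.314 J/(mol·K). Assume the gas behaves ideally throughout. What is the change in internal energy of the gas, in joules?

P₁ = nRT₁/V₁ = 1.42×8.314×400/8.23 = 574 kPa.
Adiabatic: T₂/T₁ = (P₂/P₁)^((γ−1)/γ) ⇒ T₂ = 400×(6.95)^0.286 = 696 K; V₂ = 2.06 L.
For an ideal gas ΔU = nCvΔT with Cv = (5/2)R = 20.8 J/(mol·K).
ΔU = 1.42×20.8×(696−400) = 8740 J.

8740 J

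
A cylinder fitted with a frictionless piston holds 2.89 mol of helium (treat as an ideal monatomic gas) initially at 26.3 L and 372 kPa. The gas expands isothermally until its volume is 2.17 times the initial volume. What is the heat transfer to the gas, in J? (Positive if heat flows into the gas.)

T₁ = P₁V₁/(nR) = 372×26.3/(2.89×8.314) = 407 K.
Isothermal: T stays 407 K; PV = const ⇒ V₂ = 57.1 L, P₂ = 171 kPa.
ΔU = 0 (ideal gas, T constant).
W = nRT ln(V₂/V₁) = 2.89×8.314×407×ln(2.17) = 7580 J.
Q = ΔU + W = 7580 J.

7580 J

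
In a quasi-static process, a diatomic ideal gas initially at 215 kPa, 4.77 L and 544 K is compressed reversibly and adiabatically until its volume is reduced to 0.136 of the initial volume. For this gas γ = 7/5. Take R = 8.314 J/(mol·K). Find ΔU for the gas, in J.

n = P₁V₁/(RT₁) = 215×4.77/(8.314×544) = 0.227 mol.
Adiabatic: TV^(γ−1) = const ⇒ T₂ = 544×(7.35)^0.400 = 1210 K; PV^γ = const ⇒ P₂ = 3510 kPa.
For an ideal gas ΔU = nCvΔT with Cv = (5/2)R = 20.8 J/(mol·K).
ΔU = 0.227×20.8×(1210−544) = 3130 J.

3130 J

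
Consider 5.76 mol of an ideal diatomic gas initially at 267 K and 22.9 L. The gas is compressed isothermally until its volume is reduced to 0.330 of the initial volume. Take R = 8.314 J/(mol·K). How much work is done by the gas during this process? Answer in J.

-14200 J

P₁ = nRT₁/V₁ = 5.76×8.314×267/22.9 = 558 kPa.
Isothermal: T stays 267 K; PV = const ⇒ V₂ = 7.56 L, P₂ = 1690 kPa.
W = nRT ln(V₂/V₁) = 5.76×8.314×267×ln(0.330) = -14200 J.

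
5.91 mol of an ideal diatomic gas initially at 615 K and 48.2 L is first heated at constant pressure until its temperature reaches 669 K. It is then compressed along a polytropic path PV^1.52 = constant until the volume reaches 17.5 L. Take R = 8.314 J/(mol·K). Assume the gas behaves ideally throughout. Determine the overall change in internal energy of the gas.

69900 J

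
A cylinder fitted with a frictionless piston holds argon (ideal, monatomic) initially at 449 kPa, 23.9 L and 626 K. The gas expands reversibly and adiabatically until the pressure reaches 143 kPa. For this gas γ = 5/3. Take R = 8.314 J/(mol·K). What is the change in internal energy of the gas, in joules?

n = P₁V₁/(RT₁) = 449×23.9/(8.314×626) = 2.06 mol.
Adiabatic: T₂/T₁ = (P₂/P₁)^((γ−1)/γ) ⇒ T₂ = 626×(0.318)^0.400 = 396 K; V₂ = 47.5 L.
For an ideal gas ΔU = nCvΔT with Cv = (3/2)R = 12.5 J/(mol·K).
ΔU = 2.06×12.5×(396−626) = -5910 J.

-5910 J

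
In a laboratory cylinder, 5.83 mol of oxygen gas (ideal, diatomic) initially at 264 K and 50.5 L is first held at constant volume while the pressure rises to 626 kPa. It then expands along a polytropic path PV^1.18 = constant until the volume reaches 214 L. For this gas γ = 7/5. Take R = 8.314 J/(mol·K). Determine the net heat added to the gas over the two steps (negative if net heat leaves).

P₁ = nRT₁/V₁ = 5.83×8.314×264/50.5 = 253 kPa.
Step 1 — Isochoric: V stays 50.5 L; P/T = const ⇒ T₂ = 652 K, P₂ = 626 kPa.
W = 0 (no volume change).
ΔU = nCvΔT = 5.83×20.8×(652−264) = 47000 J.
Q = ΔU = 47000 J.
State after step 1: P = 626 kPa, V = 50.5 L, T = 652 K.
Step 2 — Polytropic n=1.18: T₂ = T₁(V₁/V₂)^(n−1) = 652×(0.236)^0.18 = 503 K; P₂ = P₁(V₁/V₂)^n = 114 kPa.
W = (P₁V₁−P₂V₂)/(n−1) = (626×50.5−114×214)/0.18 = 40200 J.
ΔU = nCvΔT = 5.83×20.8×(503−652) = -18100 J.
Q = ΔU + W = 22100 J.
Net over both steps: W = 40200 J, Q = 69200 J, ΔU = 29000 J.

69200 J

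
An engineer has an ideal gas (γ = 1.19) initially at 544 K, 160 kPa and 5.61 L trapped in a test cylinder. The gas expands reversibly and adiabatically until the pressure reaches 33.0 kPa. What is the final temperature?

Adiabatic: T₂/T₁ = (P₂/P₁)^((γ−1)/γ) ⇒ T₂ = 544×(0.206)^0.160 = 423 K; V₂ = 21.1 L.

423 K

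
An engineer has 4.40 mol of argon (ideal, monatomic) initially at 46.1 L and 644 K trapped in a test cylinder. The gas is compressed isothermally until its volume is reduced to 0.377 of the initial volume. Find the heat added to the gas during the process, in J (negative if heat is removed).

P₁ = nRT₁/V₁ = 4.40×8.314×644/46.1 = 511 kPa.
Isothermal: T stays 644 K; PV = const ⇒ V₂ = 17.4 L, P₂ = 1360 kPa.
ΔU = 0 (ideal gas, T constant).
W = nRT ln(V₂/V₁) = 4.40×8.314×644×ln(0.377) = -23000 J.
Q = ΔU + W = -23000 J.

-23000 J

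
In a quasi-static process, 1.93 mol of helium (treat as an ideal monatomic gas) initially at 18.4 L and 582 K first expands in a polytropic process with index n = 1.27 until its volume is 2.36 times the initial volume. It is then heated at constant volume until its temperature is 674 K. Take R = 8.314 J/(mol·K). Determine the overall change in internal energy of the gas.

P₁ = nRT₁/V₁ = 1.93×8.314×582/18.4 = 508 kPa.
Step 1 — Polytropic n=1.27: T₂ = T₁(V₁/V₂)^(n−1) = 582×(0.424)^0.27 = 462 K; P₂ = P₁(V₁/V₂)^n = 171 kPa.
W = (P₁V₁−P₂V₂)/(n−1) = (508×18.4−171×43.4)/0.27 = 7160 J.
ΔU = nCvΔT = 1.93×12.5×(462−582) = -2900 J.
Q = ΔU + W = 4260 J.
State after step 1: P = 171 kPa, V = 43.4 L, T = 462 K.
Step 2 — Isochoric: V stays 43.4 L; P/T = const ⇒ T₂ = 674 K, P₂ = 249 kPa.
W = 0 (no volume change).
ΔU = nCvΔT = 1.93×12.5×(674−462) = 5110 J.
Q = ΔU = 5110 J.
Net over both steps: W = 7160 J, Q = 9370 J, ΔU = 2210 J.

2210 J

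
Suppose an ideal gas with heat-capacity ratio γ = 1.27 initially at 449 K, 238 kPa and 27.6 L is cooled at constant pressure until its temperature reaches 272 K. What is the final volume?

16.7 L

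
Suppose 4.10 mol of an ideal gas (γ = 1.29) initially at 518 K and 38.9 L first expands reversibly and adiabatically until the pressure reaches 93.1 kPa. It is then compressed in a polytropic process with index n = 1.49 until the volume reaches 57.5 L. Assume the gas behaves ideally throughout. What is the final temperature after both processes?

547 K

P₁ = nRT₁/V₁ = 4.10×8.314×518/38.9 = 454 kPa.
Step 1 — Adiabatic: T₂/T₁ = (P₂/P₁)^((γ−1)/γ) ⇒ T₂ = 518×(0.205)^0.225 = 363 K; V₂ = 133 L.
ΔU = nCvΔT = 4.10×28.7×(363−518) = -18200 J.
Q = 0 for an adiabatic process, so W = −ΔU = 18200 J.
State after step 1: P = 93.1 kPa, V = 133 L, T = 363 K.
Step 2 — Polytropic n=1.49: T₂ = T₁(V₁/V₂)^(n−1) = 363×(2.31)^0.49 = 547 K; P₂ = P₁(V₁/V₂)^n = 324 kPa.
W = (P₁V₁−P₂V₂)/(n−1) = (93.1×133−324×57.5)/0.49 = -12800 J.
ΔU = nCvΔT = 4.10×28.7×(547−363) = 21600 J.
Q = ΔU + W = 8830 J.
Net over both steps: W = 5440 J, Q = 8830 J, ΔU = 3390 J.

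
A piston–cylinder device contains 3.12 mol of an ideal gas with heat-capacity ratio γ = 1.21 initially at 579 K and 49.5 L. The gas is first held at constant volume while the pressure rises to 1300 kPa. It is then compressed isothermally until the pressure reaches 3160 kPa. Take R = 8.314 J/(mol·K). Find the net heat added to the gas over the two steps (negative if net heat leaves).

P₁ = nRT₁/V₁ = 3.12×8.314×579/49.5 = 303 kPa.
Step 1 — Isochoric: V stays 49.5 L; P/T = const ⇒ T₂ = 2480 K, P₂ = 1300 kPa.
W = 0 (no volume change).
ΔU = nCvΔT = 3.12×39.6×(2480−579) = 235000 J.
Q = ΔU = 235000 J.
State after step 1: P = 1300 kPa, V = 49.5 L, T = 2480 K.
Step 2 — Isothermal: T stays 2480 K; PV = const ⇒ V₂ = 20.4 L, P₂ = 3160 kPa.
ΔU = 0 (ideal gas, T constant).
W = nRT ln(V₂/V₁) = 3.12×8.314×2480×ln(0.411) = -57200 J.
Q = ΔU + W = -57200 J.
Net over both steps: W = -57200 J, Q = 178000 J, ΔU = 235000 J.

178000 J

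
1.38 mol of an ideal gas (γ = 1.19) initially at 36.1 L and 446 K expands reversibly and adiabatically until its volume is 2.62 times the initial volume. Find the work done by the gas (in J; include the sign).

4500 J

P₁ = nRT₁/V₁ = 1.38×8.314×446/36.1 = 142 kPa.
Adiabatic: TV^(γ−1) = const ⇒ T₂ = 446×(0.382)^0.190 = 371 K; PV^γ = const ⇒ P₂ = 45.1 kPa.
ΔU = nCvΔT = 1.38×43.8×(371−446) = -4500 J.
Q = 0 for an adiabatic process, so W = −ΔU = 4500 J.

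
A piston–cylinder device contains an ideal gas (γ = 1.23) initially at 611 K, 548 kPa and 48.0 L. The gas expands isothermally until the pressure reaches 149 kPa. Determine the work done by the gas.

34300 J

n = P₁V₁/(RT₁) = 548×48.0/(8.314×611) = 5.18 mol.
Isothermal: T stays 611 K; PV = const ⇒ V₂ = 177 L, P₂ = 149 kPa.
W = nRT ln(V₂/V₁) = 5.18×8.314×611×ln(3.68) = 34300 J.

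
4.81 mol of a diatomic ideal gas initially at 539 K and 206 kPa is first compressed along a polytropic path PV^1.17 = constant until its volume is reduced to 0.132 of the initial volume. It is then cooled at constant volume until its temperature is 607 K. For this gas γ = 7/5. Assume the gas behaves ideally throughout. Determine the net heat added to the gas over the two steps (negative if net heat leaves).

V₁ = nRT₁/P₁ = 4.81×8.314×539/206 = 105 L.
Step 1 — Polytropic n=1.17: T₂ = T₁(V₁/V₂)^(n−1) = 539×(7.58)^0.17 = 760 K; P₂ = P₁(V₁/V₂)^n = 2200 kPa.
W = (P₁V₁−P₂V₂)/(n−1) = (206×105−2200×13.8)/0.17 = -52100 J.
ΔU = nCvΔT = 4.81×20.8×(760−539) = 22100 J.
Q = ΔU + W = -30000 J.
State after step 1: P = 2200 kPa, V = 13.8 L, T = 760 K.
Step 2 — Isochoric: V stays 13.8 L; P/T = const ⇒ T₂ = 607 K, P₂ = 1760 kPa.
W = 0 (no volume change).
ΔU = nCvΔT = 4.81×20.8×(607−760) = -15300 J.
Q = ΔU = -15300 J.
Net over both steps: W = -52100 J, Q = -45300 J, ΔU = 6800 J.

-45300 J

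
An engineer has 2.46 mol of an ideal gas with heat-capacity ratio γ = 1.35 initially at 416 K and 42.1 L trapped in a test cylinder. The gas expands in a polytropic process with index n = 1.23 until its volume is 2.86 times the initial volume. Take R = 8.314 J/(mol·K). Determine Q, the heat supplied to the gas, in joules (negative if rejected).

P₁ = nRT₁/V₁ = 2.46×8.314×416/42.1 = 202 kPa.
Polytropic n=1.23: T₂ = T₁(V₁/V₂)^(n−1) = 416×(0.350)^0.23 = 327 K; P₂ = P₁(V₁/V₂)^n = 55.5 kPa.
W = (P₁V₁−P₂V₂)/(n−1) = (202×42.1−55.5×120)/0.23 = 7940 J.
ΔU = nCvΔT = 2.46×23.8×(327−416) = -5220 J.
Q = ΔU + W = 2720 J.

2720 J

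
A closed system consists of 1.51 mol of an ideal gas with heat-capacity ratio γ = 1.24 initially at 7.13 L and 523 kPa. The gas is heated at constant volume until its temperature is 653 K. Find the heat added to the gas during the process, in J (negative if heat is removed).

18600 J

T₁ = P₁V₁/(nR) = 523×7.13/(1.51×8.314) = 297 K.
Isochoric: V stays 7.13 L; P/T = const ⇒ T₂ = 653 K, P₂ = 1150 kPa.
W = 0 (no volume change).
ΔU = nCvΔT = 1.51×34.6×(653−297) = 18600 J.
Q = ΔU = 18600 J.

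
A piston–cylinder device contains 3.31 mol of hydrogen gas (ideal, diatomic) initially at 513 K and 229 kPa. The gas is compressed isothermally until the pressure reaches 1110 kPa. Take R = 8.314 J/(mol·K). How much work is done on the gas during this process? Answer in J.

V₁ = nRT₁/P₁ = 3.31×8.314×513/229 = 61.6 L.
Isothermal: T stays 513 K; PV = const ⇒ V₂ = 12.7 L, P₂ = 1110 kPa.
W = nRT ln(V₂/V₁) = 3.31×8.314×513×ln(0.206) = -22300 J.
Work done on the gas = −W_by = 22300 J.

22300 J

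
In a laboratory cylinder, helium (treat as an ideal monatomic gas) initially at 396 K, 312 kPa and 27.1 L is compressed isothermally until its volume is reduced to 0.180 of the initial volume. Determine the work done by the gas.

n = P₁V₁/(RT₁) = 312×27.1/(8.314×396) = 2.57 mol.
Isothermal: T stays 396 K; PV = const ⇒ V₂ = 4.88 L, P₂ = 1730 kPa.
W = nRT ln(V₂/V₁) = 2.57×8.314×396×ln(0.180) = -14500 J.

-14500 J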